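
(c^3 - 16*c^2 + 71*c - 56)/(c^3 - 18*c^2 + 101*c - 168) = (c - 1)/(c - 3)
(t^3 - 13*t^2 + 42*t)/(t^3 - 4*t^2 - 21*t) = (t - 6)/(t + 3)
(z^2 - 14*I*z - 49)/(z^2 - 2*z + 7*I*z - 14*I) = (z^2 - 14*I*z - 49)/(z^2 + z*(-2 + 7*I) - 14*I)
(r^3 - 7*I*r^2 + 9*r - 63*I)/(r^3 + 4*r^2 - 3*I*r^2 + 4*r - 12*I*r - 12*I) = (r^2 - 4*I*r + 21)/(r^2 + 4*r + 4)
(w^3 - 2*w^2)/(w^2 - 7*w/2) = 2*w*(w - 2)/(2*w - 7)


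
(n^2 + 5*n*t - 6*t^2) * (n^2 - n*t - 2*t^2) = n^4 + 4*n^3*t - 13*n^2*t^2 - 4*n*t^3 + 12*t^4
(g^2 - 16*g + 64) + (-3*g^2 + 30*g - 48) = -2*g^2 + 14*g + 16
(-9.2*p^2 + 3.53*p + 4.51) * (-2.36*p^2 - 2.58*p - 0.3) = 21.712*p^4 + 15.4052*p^3 - 16.991*p^2 - 12.6948*p - 1.353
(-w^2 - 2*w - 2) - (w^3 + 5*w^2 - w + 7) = -w^3 - 6*w^2 - w - 9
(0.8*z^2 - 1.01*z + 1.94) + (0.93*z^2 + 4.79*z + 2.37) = 1.73*z^2 + 3.78*z + 4.31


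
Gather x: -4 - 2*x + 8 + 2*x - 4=0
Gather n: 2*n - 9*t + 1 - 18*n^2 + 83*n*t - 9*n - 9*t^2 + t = -18*n^2 + n*(83*t - 7) - 9*t^2 - 8*t + 1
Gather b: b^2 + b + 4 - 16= b^2 + b - 12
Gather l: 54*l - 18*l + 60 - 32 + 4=36*l + 32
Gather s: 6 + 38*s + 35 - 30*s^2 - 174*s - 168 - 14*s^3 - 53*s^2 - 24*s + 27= -14*s^3 - 83*s^2 - 160*s - 100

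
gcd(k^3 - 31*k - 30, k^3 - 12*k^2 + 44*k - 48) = k - 6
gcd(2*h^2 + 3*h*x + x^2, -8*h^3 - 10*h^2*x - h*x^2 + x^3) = 2*h^2 + 3*h*x + x^2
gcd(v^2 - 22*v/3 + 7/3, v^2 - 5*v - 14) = v - 7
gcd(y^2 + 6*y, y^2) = y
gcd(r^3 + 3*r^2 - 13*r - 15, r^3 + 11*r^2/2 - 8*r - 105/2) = r^2 + 2*r - 15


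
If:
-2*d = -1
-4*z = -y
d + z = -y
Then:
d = 1/2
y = -2/5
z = -1/10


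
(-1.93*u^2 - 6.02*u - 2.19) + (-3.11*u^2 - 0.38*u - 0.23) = -5.04*u^2 - 6.4*u - 2.42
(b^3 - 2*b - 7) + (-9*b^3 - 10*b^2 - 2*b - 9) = -8*b^3 - 10*b^2 - 4*b - 16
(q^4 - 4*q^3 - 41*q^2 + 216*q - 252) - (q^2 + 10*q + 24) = q^4 - 4*q^3 - 42*q^2 + 206*q - 276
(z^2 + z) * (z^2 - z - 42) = z^4 - 43*z^2 - 42*z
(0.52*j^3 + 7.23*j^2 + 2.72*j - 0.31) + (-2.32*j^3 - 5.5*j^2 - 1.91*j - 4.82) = -1.8*j^3 + 1.73*j^2 + 0.81*j - 5.13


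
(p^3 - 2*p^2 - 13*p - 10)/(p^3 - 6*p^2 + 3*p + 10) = (p + 2)/(p - 2)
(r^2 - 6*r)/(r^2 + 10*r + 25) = r*(r - 6)/(r^2 + 10*r + 25)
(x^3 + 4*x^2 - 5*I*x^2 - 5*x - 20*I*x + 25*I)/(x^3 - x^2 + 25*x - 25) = (x + 5)/(x + 5*I)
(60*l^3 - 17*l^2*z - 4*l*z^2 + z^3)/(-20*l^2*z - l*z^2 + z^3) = (-3*l + z)/z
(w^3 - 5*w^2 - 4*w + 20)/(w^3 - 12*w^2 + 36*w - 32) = (w^2 - 3*w - 10)/(w^2 - 10*w + 16)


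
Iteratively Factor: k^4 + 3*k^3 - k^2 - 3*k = (k)*(k^3 + 3*k^2 - k - 3) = k*(k + 1)*(k^2 + 2*k - 3) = k*(k + 1)*(k + 3)*(k - 1)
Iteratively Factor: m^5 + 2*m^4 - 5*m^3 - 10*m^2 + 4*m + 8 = (m - 1)*(m^4 + 3*m^3 - 2*m^2 - 12*m - 8) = (m - 1)*(m + 2)*(m^3 + m^2 - 4*m - 4) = (m - 1)*(m + 2)^2*(m^2 - m - 2) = (m - 2)*(m - 1)*(m + 2)^2*(m + 1)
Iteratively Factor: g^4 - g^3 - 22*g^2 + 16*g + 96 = (g - 4)*(g^3 + 3*g^2 - 10*g - 24) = (g - 4)*(g + 4)*(g^2 - g - 6) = (g - 4)*(g + 2)*(g + 4)*(g - 3)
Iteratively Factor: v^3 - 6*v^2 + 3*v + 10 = (v + 1)*(v^2 - 7*v + 10) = (v - 5)*(v + 1)*(v - 2)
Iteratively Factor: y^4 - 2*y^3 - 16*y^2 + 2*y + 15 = (y + 1)*(y^3 - 3*y^2 - 13*y + 15) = (y - 1)*(y + 1)*(y^2 - 2*y - 15) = (y - 1)*(y + 1)*(y + 3)*(y - 5)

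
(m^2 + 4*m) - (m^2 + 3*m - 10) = m + 10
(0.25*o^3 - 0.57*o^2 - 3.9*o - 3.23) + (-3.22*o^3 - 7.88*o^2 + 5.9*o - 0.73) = -2.97*o^3 - 8.45*o^2 + 2.0*o - 3.96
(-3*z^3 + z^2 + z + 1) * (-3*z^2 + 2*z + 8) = 9*z^5 - 9*z^4 - 25*z^3 + 7*z^2 + 10*z + 8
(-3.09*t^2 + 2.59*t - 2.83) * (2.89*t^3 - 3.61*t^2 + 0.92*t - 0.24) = -8.9301*t^5 + 18.64*t^4 - 20.3714*t^3 + 13.3407*t^2 - 3.2252*t + 0.6792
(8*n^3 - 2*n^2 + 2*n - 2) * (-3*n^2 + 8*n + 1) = -24*n^5 + 70*n^4 - 14*n^3 + 20*n^2 - 14*n - 2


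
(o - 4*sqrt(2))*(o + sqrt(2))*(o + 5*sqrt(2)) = o^3 + 2*sqrt(2)*o^2 - 38*o - 40*sqrt(2)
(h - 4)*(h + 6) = h^2 + 2*h - 24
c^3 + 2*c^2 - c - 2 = (c - 1)*(c + 1)*(c + 2)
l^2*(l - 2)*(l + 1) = l^4 - l^3 - 2*l^2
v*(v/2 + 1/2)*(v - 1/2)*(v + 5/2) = v^4/2 + 3*v^3/2 + 3*v^2/8 - 5*v/8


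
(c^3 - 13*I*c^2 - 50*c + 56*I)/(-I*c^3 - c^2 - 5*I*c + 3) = (-c^3 + 13*I*c^2 + 50*c - 56*I)/(I*c^3 + c^2 + 5*I*c - 3)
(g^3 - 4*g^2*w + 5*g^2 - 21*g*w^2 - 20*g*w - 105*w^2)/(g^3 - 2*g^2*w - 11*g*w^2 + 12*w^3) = (g^2 - 7*g*w + 5*g - 35*w)/(g^2 - 5*g*w + 4*w^2)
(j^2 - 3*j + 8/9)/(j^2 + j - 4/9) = (3*j - 8)/(3*j + 4)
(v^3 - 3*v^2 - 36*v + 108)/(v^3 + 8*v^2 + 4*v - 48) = (v^2 - 9*v + 18)/(v^2 + 2*v - 8)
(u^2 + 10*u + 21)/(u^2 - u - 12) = (u + 7)/(u - 4)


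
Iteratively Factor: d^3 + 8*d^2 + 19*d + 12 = (d + 3)*(d^2 + 5*d + 4) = (d + 1)*(d + 3)*(d + 4)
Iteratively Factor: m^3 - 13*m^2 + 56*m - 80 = (m - 4)*(m^2 - 9*m + 20) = (m - 4)^2*(m - 5)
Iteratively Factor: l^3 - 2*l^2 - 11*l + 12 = (l - 1)*(l^2 - l - 12) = (l - 1)*(l + 3)*(l - 4)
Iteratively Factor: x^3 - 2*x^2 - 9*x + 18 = (x - 3)*(x^2 + x - 6) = (x - 3)*(x - 2)*(x + 3)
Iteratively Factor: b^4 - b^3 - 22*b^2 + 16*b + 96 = (b - 4)*(b^3 + 3*b^2 - 10*b - 24) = (b - 4)*(b - 3)*(b^2 + 6*b + 8) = (b - 4)*(b - 3)*(b + 2)*(b + 4)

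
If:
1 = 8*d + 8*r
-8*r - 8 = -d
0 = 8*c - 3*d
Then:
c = 3/8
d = 1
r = -7/8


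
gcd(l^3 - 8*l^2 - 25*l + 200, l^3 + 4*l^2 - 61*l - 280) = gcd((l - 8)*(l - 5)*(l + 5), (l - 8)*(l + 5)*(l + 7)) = l^2 - 3*l - 40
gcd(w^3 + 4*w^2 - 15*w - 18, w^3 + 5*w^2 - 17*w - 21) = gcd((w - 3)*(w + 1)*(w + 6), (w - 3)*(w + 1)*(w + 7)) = w^2 - 2*w - 3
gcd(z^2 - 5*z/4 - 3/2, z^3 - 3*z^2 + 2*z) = z - 2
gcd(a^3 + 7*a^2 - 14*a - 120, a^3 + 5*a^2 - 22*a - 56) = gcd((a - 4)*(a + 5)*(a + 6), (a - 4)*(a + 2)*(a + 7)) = a - 4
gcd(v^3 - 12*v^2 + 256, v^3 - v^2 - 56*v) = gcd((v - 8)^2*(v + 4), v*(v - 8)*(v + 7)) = v - 8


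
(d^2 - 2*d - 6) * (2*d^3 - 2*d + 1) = 2*d^5 - 4*d^4 - 14*d^3 + 5*d^2 + 10*d - 6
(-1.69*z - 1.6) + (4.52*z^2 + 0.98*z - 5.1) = 4.52*z^2 - 0.71*z - 6.7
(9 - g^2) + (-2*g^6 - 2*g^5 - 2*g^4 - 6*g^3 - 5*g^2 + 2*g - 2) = -2*g^6 - 2*g^5 - 2*g^4 - 6*g^3 - 6*g^2 + 2*g + 7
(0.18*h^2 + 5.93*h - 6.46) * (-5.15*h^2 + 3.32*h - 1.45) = -0.927*h^4 - 29.9419*h^3 + 52.6956*h^2 - 30.0457*h + 9.367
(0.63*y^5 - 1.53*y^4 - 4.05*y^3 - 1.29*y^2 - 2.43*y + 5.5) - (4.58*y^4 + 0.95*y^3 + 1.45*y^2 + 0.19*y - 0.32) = 0.63*y^5 - 6.11*y^4 - 5.0*y^3 - 2.74*y^2 - 2.62*y + 5.82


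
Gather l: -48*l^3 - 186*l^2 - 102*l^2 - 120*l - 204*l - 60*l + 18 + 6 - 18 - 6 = -48*l^3 - 288*l^2 - 384*l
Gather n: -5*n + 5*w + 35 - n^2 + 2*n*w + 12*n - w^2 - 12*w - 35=-n^2 + n*(2*w + 7) - w^2 - 7*w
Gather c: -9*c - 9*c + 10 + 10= 20 - 18*c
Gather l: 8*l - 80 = 8*l - 80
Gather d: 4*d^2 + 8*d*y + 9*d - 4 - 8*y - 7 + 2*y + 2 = 4*d^2 + d*(8*y + 9) - 6*y - 9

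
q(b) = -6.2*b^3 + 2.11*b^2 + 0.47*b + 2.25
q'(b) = -18.6*b^2 + 4.22*b + 0.47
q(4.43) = -493.28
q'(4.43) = -345.86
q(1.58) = -16.19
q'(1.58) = -39.30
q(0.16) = 2.35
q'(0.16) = 0.67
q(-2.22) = 79.44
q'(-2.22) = -100.57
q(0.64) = 1.79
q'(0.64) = -4.45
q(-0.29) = 2.44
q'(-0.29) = -2.32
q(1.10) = -2.93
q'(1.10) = -17.39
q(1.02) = -1.65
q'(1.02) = -14.58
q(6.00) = -1258.17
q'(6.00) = -643.81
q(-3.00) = 187.23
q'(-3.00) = -179.59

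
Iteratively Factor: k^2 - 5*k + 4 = (k - 1)*(k - 4)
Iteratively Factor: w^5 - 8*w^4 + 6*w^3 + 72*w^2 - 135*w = (w)*(w^4 - 8*w^3 + 6*w^2 + 72*w - 135) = w*(w - 3)*(w^3 - 5*w^2 - 9*w + 45) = w*(w - 3)^2*(w^2 - 2*w - 15) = w*(w - 3)^2*(w + 3)*(w - 5)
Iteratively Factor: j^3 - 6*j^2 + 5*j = (j - 1)*(j^2 - 5*j) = (j - 5)*(j - 1)*(j)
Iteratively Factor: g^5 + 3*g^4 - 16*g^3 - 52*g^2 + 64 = (g + 2)*(g^4 + g^3 - 18*g^2 - 16*g + 32) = (g + 2)^2*(g^3 - g^2 - 16*g + 16) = (g + 2)^2*(g + 4)*(g^2 - 5*g + 4) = (g - 4)*(g + 2)^2*(g + 4)*(g - 1)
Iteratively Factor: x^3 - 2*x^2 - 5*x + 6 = (x + 2)*(x^2 - 4*x + 3) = (x - 3)*(x + 2)*(x - 1)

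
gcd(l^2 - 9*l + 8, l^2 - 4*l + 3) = l - 1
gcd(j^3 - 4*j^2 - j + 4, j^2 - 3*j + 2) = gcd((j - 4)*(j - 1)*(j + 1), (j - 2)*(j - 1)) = j - 1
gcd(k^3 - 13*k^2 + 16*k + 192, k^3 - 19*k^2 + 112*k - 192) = k^2 - 16*k + 64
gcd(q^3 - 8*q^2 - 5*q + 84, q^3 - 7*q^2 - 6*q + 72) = q^2 - q - 12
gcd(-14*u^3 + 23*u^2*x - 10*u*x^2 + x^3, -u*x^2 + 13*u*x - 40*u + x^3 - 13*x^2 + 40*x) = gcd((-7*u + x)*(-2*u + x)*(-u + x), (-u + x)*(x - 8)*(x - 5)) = -u + x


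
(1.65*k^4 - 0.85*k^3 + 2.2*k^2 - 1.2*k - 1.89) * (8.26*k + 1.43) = 13.629*k^5 - 4.6615*k^4 + 16.9565*k^3 - 6.766*k^2 - 17.3274*k - 2.7027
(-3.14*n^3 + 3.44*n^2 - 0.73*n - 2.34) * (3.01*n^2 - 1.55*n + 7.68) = -9.4514*n^5 + 15.2214*n^4 - 31.6445*n^3 + 20.5073*n^2 - 1.9794*n - 17.9712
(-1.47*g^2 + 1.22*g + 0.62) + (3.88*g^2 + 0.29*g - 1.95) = 2.41*g^2 + 1.51*g - 1.33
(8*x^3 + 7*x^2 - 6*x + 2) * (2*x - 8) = 16*x^4 - 50*x^3 - 68*x^2 + 52*x - 16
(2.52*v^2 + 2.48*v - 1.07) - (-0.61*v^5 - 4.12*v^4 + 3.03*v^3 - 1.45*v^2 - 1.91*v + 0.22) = 0.61*v^5 + 4.12*v^4 - 3.03*v^3 + 3.97*v^2 + 4.39*v - 1.29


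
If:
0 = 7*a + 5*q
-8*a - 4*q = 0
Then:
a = 0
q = 0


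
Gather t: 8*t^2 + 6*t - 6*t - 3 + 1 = 8*t^2 - 2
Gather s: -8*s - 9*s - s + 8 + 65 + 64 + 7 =144 - 18*s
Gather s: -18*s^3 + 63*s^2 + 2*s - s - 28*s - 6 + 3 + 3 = -18*s^3 + 63*s^2 - 27*s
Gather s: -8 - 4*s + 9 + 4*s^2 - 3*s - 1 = 4*s^2 - 7*s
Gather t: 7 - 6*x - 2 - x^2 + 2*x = -x^2 - 4*x + 5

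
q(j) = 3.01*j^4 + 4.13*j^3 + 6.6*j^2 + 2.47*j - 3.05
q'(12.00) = 22750.15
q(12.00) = 70528.99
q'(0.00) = 2.47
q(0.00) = -3.05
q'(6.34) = 3652.46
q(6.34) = 6193.61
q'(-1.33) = -21.50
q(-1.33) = 5.04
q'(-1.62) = -37.59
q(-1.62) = 13.44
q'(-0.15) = 0.73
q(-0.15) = -3.28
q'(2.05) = 185.33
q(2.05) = 118.49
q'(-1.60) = -36.25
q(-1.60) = 12.70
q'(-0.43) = -1.87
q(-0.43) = -3.12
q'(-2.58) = -155.88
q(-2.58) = 96.95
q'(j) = 12.04*j^3 + 12.39*j^2 + 13.2*j + 2.47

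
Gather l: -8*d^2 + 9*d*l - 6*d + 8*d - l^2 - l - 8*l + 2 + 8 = -8*d^2 + 2*d - l^2 + l*(9*d - 9) + 10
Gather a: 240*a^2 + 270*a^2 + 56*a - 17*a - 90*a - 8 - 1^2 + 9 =510*a^2 - 51*a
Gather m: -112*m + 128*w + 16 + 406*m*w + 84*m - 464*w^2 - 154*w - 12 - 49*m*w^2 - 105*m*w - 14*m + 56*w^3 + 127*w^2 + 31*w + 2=m*(-49*w^2 + 301*w - 42) + 56*w^3 - 337*w^2 + 5*w + 6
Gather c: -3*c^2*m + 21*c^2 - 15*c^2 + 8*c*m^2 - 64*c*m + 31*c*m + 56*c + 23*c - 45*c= c^2*(6 - 3*m) + c*(8*m^2 - 33*m + 34)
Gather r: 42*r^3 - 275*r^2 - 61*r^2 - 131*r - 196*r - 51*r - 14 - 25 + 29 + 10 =42*r^3 - 336*r^2 - 378*r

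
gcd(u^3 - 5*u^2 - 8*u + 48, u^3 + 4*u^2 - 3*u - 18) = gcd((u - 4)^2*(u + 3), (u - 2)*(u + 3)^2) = u + 3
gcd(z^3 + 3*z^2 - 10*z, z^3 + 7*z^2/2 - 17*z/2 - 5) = z^2 + 3*z - 10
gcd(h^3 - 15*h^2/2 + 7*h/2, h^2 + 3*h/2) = h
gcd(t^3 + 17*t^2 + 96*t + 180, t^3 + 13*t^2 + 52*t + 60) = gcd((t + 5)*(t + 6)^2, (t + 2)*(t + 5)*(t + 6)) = t^2 + 11*t + 30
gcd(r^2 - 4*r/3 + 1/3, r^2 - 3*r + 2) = r - 1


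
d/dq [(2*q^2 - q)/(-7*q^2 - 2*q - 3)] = (-11*q^2 - 12*q + 3)/(49*q^4 + 28*q^3 + 46*q^2 + 12*q + 9)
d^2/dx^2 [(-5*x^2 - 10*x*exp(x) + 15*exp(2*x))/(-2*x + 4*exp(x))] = (10*x^3 - 10*x^2*exp(x) + 45*x*exp(2*x) - 50*x*exp(x) - 30*exp(3*x) + 25*exp(x))*exp(x)/(x^3 - 6*x^2*exp(x) + 12*x*exp(2*x) - 8*exp(3*x))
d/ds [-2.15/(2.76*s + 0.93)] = 5.934/(2.76*s + 0.93)^2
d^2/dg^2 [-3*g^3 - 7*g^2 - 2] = -18*g - 14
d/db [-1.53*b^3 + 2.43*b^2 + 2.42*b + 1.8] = -4.59*b^2 + 4.86*b + 2.42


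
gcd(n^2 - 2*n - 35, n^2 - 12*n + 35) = n - 7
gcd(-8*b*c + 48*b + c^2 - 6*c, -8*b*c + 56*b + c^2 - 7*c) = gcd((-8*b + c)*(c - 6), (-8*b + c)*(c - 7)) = 8*b - c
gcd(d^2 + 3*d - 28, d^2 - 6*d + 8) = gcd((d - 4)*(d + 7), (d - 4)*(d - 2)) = d - 4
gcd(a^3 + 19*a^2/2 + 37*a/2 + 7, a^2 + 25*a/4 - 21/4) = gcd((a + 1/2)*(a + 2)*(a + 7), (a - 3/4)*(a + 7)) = a + 7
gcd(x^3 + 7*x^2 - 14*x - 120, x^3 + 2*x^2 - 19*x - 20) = x^2 + x - 20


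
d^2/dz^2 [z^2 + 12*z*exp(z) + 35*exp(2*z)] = 12*z*exp(z) + 140*exp(2*z) + 24*exp(z) + 2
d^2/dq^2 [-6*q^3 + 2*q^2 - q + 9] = 4 - 36*q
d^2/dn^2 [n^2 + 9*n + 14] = 2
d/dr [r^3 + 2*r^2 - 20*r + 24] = 3*r^2 + 4*r - 20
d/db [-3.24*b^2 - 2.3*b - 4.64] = -6.48*b - 2.3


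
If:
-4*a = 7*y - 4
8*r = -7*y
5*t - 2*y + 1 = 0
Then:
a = 1 - 7*y/4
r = -7*y/8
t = 2*y/5 - 1/5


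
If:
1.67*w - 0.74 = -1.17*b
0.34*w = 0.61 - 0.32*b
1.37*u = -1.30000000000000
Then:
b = 5.62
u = -0.95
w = -3.49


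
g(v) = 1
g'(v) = 0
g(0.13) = 1.00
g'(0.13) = 0.00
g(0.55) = 1.00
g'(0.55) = 0.00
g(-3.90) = 1.00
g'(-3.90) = 0.00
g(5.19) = 1.00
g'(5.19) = 0.00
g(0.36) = 1.00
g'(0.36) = 0.00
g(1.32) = 1.00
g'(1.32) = 0.00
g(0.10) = 1.00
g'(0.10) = 0.00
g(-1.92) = 1.00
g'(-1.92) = 0.00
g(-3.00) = 1.00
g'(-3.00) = 0.00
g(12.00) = 1.00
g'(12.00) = 0.00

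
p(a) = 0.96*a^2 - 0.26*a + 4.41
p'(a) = 1.92*a - 0.26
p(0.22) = 4.40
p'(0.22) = 0.16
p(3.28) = 13.89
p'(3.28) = 6.04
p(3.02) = 12.38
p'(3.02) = 5.54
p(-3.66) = 18.22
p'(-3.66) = -7.29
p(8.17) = 66.36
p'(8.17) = 15.43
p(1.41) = 5.95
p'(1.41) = 2.45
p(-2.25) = 9.86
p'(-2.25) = -4.58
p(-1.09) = 5.83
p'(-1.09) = -2.35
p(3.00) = 12.27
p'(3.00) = 5.50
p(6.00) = 37.41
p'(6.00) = 11.26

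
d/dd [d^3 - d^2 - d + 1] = 3*d^2 - 2*d - 1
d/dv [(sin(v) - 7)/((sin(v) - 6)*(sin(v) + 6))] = (14*sin(v) + cos(v)^2 - 37)*cos(v)/((sin(v) - 6)^2*(sin(v) + 6)^2)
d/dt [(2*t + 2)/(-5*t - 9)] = -8/(5*t + 9)^2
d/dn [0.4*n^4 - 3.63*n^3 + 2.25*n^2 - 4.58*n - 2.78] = 1.6*n^3 - 10.89*n^2 + 4.5*n - 4.58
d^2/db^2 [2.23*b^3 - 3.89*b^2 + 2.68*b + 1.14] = 13.38*b - 7.78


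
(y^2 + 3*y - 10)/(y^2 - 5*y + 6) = (y + 5)/(y - 3)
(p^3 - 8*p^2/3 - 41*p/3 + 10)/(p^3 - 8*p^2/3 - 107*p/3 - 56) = (3*p^2 - 17*p + 10)/(3*p^2 - 17*p - 56)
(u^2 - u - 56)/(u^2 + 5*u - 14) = (u - 8)/(u - 2)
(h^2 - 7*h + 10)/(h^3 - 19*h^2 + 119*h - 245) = (h - 2)/(h^2 - 14*h + 49)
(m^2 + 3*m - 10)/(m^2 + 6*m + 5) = (m - 2)/(m + 1)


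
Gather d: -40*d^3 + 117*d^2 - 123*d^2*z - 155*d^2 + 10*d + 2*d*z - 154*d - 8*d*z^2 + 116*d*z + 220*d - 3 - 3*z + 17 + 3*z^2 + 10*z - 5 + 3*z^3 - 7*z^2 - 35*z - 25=-40*d^3 + d^2*(-123*z - 38) + d*(-8*z^2 + 118*z + 76) + 3*z^3 - 4*z^2 - 28*z - 16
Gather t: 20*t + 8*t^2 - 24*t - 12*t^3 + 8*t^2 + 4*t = -12*t^3 + 16*t^2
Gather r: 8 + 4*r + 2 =4*r + 10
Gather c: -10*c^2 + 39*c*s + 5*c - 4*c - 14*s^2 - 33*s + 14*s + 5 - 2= -10*c^2 + c*(39*s + 1) - 14*s^2 - 19*s + 3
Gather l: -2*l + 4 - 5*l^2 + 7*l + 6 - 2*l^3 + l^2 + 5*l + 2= -2*l^3 - 4*l^2 + 10*l + 12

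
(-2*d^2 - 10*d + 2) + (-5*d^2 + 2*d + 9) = -7*d^2 - 8*d + 11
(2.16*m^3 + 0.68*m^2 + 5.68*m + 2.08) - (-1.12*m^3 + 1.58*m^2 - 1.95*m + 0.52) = 3.28*m^3 - 0.9*m^2 + 7.63*m + 1.56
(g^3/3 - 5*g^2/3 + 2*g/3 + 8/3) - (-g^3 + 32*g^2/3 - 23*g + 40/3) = 4*g^3/3 - 37*g^2/3 + 71*g/3 - 32/3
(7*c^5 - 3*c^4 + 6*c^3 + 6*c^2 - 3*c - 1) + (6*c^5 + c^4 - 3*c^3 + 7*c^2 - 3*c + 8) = 13*c^5 - 2*c^4 + 3*c^3 + 13*c^2 - 6*c + 7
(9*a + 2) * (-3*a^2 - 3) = -27*a^3 - 6*a^2 - 27*a - 6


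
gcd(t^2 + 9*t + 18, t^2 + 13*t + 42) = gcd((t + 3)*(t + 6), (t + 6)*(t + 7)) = t + 6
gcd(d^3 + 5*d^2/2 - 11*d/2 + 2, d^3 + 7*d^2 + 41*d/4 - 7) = d^2 + 7*d/2 - 2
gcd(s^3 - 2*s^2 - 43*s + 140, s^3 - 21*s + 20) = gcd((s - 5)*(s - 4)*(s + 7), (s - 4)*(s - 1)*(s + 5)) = s - 4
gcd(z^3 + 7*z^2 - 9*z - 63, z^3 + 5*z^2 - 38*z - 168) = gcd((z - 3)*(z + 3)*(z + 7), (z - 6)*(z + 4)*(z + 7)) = z + 7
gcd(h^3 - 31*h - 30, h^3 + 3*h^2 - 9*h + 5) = h + 5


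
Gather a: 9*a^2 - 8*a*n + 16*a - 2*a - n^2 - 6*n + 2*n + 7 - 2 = 9*a^2 + a*(14 - 8*n) - n^2 - 4*n + 5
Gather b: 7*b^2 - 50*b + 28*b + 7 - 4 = 7*b^2 - 22*b + 3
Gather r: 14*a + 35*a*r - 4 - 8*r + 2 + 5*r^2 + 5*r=14*a + 5*r^2 + r*(35*a - 3) - 2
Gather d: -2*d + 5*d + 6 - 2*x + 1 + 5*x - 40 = 3*d + 3*x - 33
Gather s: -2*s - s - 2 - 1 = -3*s - 3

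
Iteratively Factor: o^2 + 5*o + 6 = (o + 2)*(o + 3)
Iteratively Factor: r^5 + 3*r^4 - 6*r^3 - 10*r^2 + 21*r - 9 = (r - 1)*(r^4 + 4*r^3 - 2*r^2 - 12*r + 9) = (r - 1)^2*(r^3 + 5*r^2 + 3*r - 9) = (r - 1)^3*(r^2 + 6*r + 9) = (r - 1)^3*(r + 3)*(r + 3)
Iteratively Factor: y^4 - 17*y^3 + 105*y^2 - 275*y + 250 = (y - 5)*(y^3 - 12*y^2 + 45*y - 50) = (y - 5)^2*(y^2 - 7*y + 10) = (y - 5)^2*(y - 2)*(y - 5)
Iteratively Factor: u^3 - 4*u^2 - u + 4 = (u + 1)*(u^2 - 5*u + 4) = (u - 1)*(u + 1)*(u - 4)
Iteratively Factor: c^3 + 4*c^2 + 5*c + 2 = (c + 2)*(c^2 + 2*c + 1) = (c + 1)*(c + 2)*(c + 1)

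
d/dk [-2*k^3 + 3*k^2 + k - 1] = -6*k^2 + 6*k + 1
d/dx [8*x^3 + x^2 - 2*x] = 24*x^2 + 2*x - 2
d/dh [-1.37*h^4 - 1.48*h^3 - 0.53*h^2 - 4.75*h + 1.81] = -5.48*h^3 - 4.44*h^2 - 1.06*h - 4.75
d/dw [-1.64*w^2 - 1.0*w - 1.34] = -3.28*w - 1.0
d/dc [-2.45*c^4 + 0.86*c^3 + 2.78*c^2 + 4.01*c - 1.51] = -9.8*c^3 + 2.58*c^2 + 5.56*c + 4.01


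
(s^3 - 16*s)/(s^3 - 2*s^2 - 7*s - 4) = s*(s + 4)/(s^2 + 2*s + 1)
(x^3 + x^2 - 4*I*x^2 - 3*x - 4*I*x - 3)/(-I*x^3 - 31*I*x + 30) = (I*x^3 + x^2*(4 + I) + x*(4 - 3*I) - 3*I)/(x^3 + 31*x + 30*I)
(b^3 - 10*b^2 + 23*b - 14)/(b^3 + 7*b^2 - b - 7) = (b^2 - 9*b + 14)/(b^2 + 8*b + 7)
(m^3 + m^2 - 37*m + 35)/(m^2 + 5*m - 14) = (m^2 - 6*m + 5)/(m - 2)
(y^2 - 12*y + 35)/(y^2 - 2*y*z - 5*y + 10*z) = (y - 7)/(y - 2*z)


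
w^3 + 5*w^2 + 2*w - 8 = (w - 1)*(w + 2)*(w + 4)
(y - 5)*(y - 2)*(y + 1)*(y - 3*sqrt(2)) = y^4 - 6*y^3 - 3*sqrt(2)*y^3 + 3*y^2 + 18*sqrt(2)*y^2 - 9*sqrt(2)*y + 10*y - 30*sqrt(2)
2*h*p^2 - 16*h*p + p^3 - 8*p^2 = p*(2*h + p)*(p - 8)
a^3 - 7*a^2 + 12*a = a*(a - 4)*(a - 3)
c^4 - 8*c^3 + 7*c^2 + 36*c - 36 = (c - 6)*(c - 3)*(c - 1)*(c + 2)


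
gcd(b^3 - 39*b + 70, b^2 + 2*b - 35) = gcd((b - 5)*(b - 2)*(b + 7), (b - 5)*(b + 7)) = b^2 + 2*b - 35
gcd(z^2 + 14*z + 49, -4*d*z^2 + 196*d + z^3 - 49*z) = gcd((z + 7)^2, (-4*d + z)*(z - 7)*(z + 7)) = z + 7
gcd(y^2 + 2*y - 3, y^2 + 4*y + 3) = y + 3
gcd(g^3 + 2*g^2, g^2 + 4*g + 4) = g + 2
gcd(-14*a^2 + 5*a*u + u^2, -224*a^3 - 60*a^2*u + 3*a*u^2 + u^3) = 7*a + u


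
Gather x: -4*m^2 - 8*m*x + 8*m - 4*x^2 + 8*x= -4*m^2 + 8*m - 4*x^2 + x*(8 - 8*m)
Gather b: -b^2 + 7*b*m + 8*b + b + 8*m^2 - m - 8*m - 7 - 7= -b^2 + b*(7*m + 9) + 8*m^2 - 9*m - 14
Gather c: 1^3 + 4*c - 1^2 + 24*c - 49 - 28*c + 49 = 0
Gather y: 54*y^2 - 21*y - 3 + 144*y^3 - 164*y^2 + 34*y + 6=144*y^3 - 110*y^2 + 13*y + 3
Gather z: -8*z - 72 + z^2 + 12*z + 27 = z^2 + 4*z - 45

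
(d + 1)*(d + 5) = d^2 + 6*d + 5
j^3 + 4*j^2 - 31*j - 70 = (j - 5)*(j + 2)*(j + 7)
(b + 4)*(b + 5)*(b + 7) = b^3 + 16*b^2 + 83*b + 140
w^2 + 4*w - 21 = (w - 3)*(w + 7)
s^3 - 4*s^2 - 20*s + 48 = (s - 6)*(s - 2)*(s + 4)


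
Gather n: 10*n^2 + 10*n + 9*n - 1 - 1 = 10*n^2 + 19*n - 2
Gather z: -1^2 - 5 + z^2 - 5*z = z^2 - 5*z - 6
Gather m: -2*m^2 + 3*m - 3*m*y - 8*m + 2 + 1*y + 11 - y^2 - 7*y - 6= -2*m^2 + m*(-3*y - 5) - y^2 - 6*y + 7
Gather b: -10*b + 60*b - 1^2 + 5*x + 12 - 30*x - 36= 50*b - 25*x - 25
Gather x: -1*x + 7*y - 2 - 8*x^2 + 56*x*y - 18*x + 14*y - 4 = -8*x^2 + x*(56*y - 19) + 21*y - 6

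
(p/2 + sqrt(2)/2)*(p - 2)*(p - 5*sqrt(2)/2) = p^3/2 - 3*sqrt(2)*p^2/4 - p^2 - 5*p/2 + 3*sqrt(2)*p/2 + 5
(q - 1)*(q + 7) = q^2 + 6*q - 7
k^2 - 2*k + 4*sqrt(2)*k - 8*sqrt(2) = (k - 2)*(k + 4*sqrt(2))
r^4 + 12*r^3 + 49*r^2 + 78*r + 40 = (r + 1)*(r + 2)*(r + 4)*(r + 5)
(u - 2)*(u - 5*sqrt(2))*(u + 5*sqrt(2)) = u^3 - 2*u^2 - 50*u + 100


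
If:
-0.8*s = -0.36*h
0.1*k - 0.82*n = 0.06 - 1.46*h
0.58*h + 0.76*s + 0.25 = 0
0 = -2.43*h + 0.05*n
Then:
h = -0.27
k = -103.50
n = -13.18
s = -0.12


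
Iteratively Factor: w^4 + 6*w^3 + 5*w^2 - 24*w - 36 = (w - 2)*(w^3 + 8*w^2 + 21*w + 18) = (w - 2)*(w + 3)*(w^2 + 5*w + 6) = (w - 2)*(w + 3)^2*(w + 2)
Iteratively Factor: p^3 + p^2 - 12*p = (p - 3)*(p^2 + 4*p) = (p - 3)*(p + 4)*(p)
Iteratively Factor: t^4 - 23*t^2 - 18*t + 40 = (t - 5)*(t^3 + 5*t^2 + 2*t - 8) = (t - 5)*(t + 2)*(t^2 + 3*t - 4) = (t - 5)*(t + 2)*(t + 4)*(t - 1)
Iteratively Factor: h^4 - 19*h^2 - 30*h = (h)*(h^3 - 19*h - 30) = h*(h + 3)*(h^2 - 3*h - 10) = h*(h - 5)*(h + 3)*(h + 2)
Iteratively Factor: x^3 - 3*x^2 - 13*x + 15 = (x - 1)*(x^2 - 2*x - 15) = (x - 1)*(x + 3)*(x - 5)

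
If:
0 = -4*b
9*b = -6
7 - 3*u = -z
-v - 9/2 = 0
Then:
No Solution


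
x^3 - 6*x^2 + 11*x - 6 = (x - 3)*(x - 2)*(x - 1)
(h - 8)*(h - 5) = h^2 - 13*h + 40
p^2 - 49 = (p - 7)*(p + 7)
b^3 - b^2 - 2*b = b*(b - 2)*(b + 1)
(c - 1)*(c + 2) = c^2 + c - 2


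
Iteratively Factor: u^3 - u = (u + 1)*(u^2 - u) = (u - 1)*(u + 1)*(u)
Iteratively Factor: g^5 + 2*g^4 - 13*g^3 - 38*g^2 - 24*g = (g + 2)*(g^4 - 13*g^2 - 12*g) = g*(g + 2)*(g^3 - 13*g - 12) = g*(g + 2)*(g + 3)*(g^2 - 3*g - 4) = g*(g + 1)*(g + 2)*(g + 3)*(g - 4)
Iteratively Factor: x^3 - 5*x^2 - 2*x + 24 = (x - 4)*(x^2 - x - 6) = (x - 4)*(x - 3)*(x + 2)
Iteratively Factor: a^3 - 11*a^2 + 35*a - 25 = (a - 5)*(a^2 - 6*a + 5) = (a - 5)*(a - 1)*(a - 5)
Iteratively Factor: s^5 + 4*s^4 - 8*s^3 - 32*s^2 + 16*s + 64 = (s + 4)*(s^4 - 8*s^2 + 16) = (s + 2)*(s + 4)*(s^3 - 2*s^2 - 4*s + 8) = (s + 2)^2*(s + 4)*(s^2 - 4*s + 4) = (s - 2)*(s + 2)^2*(s + 4)*(s - 2)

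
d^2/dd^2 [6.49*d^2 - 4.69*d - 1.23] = 12.9800000000000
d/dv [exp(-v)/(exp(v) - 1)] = (1 - 2*exp(v))*exp(-v)/(exp(2*v) - 2*exp(v) + 1)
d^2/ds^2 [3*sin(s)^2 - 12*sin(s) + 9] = 12*sin(s) + 6*cos(2*s)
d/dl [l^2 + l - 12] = 2*l + 1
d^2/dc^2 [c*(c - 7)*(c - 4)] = 6*c - 22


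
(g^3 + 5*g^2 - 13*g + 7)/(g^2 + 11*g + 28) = (g^2 - 2*g + 1)/(g + 4)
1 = 1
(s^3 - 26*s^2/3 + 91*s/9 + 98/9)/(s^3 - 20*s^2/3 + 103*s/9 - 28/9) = (3*s^2 - 19*s - 14)/(3*s^2 - 13*s + 4)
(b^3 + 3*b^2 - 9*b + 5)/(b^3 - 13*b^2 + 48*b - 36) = (b^2 + 4*b - 5)/(b^2 - 12*b + 36)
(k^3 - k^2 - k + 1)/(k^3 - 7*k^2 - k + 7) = (k - 1)/(k - 7)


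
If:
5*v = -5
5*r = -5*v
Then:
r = 1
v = -1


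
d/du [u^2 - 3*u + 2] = 2*u - 3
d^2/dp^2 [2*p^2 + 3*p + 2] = 4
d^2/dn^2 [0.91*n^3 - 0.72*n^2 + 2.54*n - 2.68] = 5.46*n - 1.44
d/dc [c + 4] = 1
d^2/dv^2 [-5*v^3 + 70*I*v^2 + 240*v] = -30*v + 140*I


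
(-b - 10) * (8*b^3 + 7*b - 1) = -8*b^4 - 80*b^3 - 7*b^2 - 69*b + 10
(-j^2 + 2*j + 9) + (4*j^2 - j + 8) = 3*j^2 + j + 17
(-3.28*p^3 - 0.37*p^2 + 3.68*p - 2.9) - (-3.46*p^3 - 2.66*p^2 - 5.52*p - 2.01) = 0.18*p^3 + 2.29*p^2 + 9.2*p - 0.89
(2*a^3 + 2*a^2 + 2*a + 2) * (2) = 4*a^3 + 4*a^2 + 4*a + 4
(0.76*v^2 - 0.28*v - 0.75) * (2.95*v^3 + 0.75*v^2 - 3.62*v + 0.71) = 2.242*v^5 - 0.256*v^4 - 5.1737*v^3 + 0.9907*v^2 + 2.5162*v - 0.5325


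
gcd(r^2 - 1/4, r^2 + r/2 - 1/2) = r - 1/2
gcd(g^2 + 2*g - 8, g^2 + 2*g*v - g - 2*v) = 1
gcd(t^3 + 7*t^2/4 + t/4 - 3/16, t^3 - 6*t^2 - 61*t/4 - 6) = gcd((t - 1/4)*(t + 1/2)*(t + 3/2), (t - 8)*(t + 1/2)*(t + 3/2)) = t^2 + 2*t + 3/4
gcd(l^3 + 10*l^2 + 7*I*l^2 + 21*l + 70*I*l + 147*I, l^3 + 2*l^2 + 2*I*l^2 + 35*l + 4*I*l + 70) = l + 7*I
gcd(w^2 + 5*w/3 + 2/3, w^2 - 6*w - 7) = w + 1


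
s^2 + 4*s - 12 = (s - 2)*(s + 6)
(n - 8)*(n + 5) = n^2 - 3*n - 40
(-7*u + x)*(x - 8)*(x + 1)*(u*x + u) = -7*u^2*x^3 + 42*u^2*x^2 + 105*u^2*x + 56*u^2 + u*x^4 - 6*u*x^3 - 15*u*x^2 - 8*u*x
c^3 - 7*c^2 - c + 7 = (c - 7)*(c - 1)*(c + 1)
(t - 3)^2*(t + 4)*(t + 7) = t^4 + 5*t^3 - 29*t^2 - 69*t + 252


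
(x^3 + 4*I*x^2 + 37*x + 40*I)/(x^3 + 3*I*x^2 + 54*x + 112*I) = (x^2 - 4*I*x + 5)/(x^2 - 5*I*x + 14)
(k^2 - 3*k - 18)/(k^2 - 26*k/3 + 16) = 3*(k + 3)/(3*k - 8)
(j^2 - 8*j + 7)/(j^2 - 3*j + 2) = (j - 7)/(j - 2)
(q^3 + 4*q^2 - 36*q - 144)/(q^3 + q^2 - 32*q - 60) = (q^2 + 10*q + 24)/(q^2 + 7*q + 10)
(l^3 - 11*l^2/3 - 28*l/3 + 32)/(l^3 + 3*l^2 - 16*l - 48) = (l - 8/3)/(l + 4)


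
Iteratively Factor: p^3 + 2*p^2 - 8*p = (p)*(p^2 + 2*p - 8) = p*(p + 4)*(p - 2)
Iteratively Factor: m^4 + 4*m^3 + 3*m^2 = (m)*(m^3 + 4*m^2 + 3*m) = m*(m + 1)*(m^2 + 3*m) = m^2*(m + 1)*(m + 3)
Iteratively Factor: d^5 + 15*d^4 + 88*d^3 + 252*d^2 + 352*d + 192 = (d + 2)*(d^4 + 13*d^3 + 62*d^2 + 128*d + 96) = (d + 2)*(d + 4)*(d^3 + 9*d^2 + 26*d + 24) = (d + 2)*(d + 4)^2*(d^2 + 5*d + 6) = (d + 2)^2*(d + 4)^2*(d + 3)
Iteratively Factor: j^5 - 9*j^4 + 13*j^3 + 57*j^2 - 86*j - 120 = (j - 5)*(j^4 - 4*j^3 - 7*j^2 + 22*j + 24) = (j - 5)*(j + 2)*(j^3 - 6*j^2 + 5*j + 12) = (j - 5)*(j - 3)*(j + 2)*(j^2 - 3*j - 4) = (j - 5)*(j - 3)*(j + 1)*(j + 2)*(j - 4)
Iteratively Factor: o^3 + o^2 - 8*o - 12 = (o + 2)*(o^2 - o - 6) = (o + 2)^2*(o - 3)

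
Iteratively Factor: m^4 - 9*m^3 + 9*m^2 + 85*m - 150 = (m - 5)*(m^3 - 4*m^2 - 11*m + 30) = (m - 5)*(m + 3)*(m^2 - 7*m + 10) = (m - 5)^2*(m + 3)*(m - 2)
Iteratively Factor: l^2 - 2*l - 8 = (l - 4)*(l + 2)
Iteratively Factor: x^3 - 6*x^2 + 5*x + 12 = (x - 4)*(x^2 - 2*x - 3) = (x - 4)*(x - 3)*(x + 1)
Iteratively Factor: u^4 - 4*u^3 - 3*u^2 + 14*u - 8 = (u + 2)*(u^3 - 6*u^2 + 9*u - 4) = (u - 1)*(u + 2)*(u^2 - 5*u + 4) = (u - 4)*(u - 1)*(u + 2)*(u - 1)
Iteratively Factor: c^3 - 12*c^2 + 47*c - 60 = (c - 4)*(c^2 - 8*c + 15) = (c - 4)*(c - 3)*(c - 5)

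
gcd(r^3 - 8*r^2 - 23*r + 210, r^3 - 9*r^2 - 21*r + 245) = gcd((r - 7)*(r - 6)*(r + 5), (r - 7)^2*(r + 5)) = r^2 - 2*r - 35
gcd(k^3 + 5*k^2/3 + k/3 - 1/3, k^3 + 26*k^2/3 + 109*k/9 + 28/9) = 1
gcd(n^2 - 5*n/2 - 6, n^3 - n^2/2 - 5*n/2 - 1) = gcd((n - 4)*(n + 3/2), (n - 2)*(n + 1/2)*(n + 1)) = 1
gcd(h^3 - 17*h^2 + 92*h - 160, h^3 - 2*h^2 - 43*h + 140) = h^2 - 9*h + 20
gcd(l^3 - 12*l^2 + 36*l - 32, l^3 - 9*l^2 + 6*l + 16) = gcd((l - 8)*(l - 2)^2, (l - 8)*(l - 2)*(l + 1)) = l^2 - 10*l + 16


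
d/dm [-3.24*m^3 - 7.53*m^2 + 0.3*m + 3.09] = -9.72*m^2 - 15.06*m + 0.3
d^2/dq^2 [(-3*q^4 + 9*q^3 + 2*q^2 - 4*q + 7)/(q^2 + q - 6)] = 2*(-3*q^6 - 9*q^5 + 45*q^4 + 201*q^3 - 753*q^2 + 921*q + 97)/(q^6 + 3*q^5 - 15*q^4 - 35*q^3 + 90*q^2 + 108*q - 216)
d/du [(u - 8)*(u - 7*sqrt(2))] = 2*u - 7*sqrt(2) - 8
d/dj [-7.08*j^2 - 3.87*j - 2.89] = -14.16*j - 3.87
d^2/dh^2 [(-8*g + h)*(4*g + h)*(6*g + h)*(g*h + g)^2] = g^2*(-384*g^3 - 336*g^2*h - 224*g^2 + 24*g*h^2 + 24*g*h + 4*g + 20*h^3 + 24*h^2 + 6*h)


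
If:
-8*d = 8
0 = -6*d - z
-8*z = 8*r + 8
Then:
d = -1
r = -7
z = 6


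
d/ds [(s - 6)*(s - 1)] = 2*s - 7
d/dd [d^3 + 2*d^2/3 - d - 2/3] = 3*d^2 + 4*d/3 - 1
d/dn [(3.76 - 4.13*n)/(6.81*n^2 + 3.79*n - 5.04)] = (28.1253*n^2 - 51.2112*n + 6.5648)/(46.3761*n^4 + 51.6198*n^3 - 54.2807*n^2 - 38.2032*n + 25.4016)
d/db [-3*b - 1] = -3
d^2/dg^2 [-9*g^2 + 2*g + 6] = -18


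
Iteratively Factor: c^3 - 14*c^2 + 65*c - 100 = (c - 4)*(c^2 - 10*c + 25) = (c - 5)*(c - 4)*(c - 5)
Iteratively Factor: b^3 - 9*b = (b + 3)*(b^2 - 3*b) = b*(b + 3)*(b - 3)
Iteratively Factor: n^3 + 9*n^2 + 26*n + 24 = (n + 3)*(n^2 + 6*n + 8) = (n + 3)*(n + 4)*(n + 2)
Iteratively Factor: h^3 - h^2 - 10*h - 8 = (h - 4)*(h^2 + 3*h + 2) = (h - 4)*(h + 2)*(h + 1)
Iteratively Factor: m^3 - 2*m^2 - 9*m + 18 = (m + 3)*(m^2 - 5*m + 6) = (m - 2)*(m + 3)*(m - 3)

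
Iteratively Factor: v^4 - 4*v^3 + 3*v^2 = (v - 1)*(v^3 - 3*v^2) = v*(v - 1)*(v^2 - 3*v) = v*(v - 3)*(v - 1)*(v)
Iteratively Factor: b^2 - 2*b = (b)*(b - 2)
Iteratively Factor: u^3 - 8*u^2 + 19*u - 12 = (u - 1)*(u^2 - 7*u + 12) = (u - 3)*(u - 1)*(u - 4)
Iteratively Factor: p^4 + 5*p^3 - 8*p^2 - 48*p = (p + 4)*(p^3 + p^2 - 12*p) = (p + 4)^2*(p^2 - 3*p) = (p - 3)*(p + 4)^2*(p)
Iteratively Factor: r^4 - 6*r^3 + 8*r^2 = (r)*(r^3 - 6*r^2 + 8*r) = r*(r - 2)*(r^2 - 4*r) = r*(r - 4)*(r - 2)*(r)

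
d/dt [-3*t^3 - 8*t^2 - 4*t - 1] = -9*t^2 - 16*t - 4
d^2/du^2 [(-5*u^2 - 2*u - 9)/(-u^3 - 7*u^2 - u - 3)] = 2*(5*u^6 + 6*u^5 + 81*u^4 + 460*u^3 + 999*u^2 - 18*u - 141)/(u^9 + 21*u^8 + 150*u^7 + 394*u^6 + 276*u^5 + 480*u^4 + 154*u^3 + 198*u^2 + 27*u + 27)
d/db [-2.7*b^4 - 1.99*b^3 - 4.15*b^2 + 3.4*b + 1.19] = -10.8*b^3 - 5.97*b^2 - 8.3*b + 3.4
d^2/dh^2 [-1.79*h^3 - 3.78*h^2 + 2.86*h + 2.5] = -10.74*h - 7.56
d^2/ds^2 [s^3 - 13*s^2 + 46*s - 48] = 6*s - 26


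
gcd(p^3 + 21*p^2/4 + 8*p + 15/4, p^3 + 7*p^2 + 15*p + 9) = p^2 + 4*p + 3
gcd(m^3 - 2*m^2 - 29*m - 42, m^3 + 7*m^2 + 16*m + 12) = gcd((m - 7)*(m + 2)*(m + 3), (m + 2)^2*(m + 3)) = m^2 + 5*m + 6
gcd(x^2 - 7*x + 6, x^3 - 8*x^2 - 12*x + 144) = x - 6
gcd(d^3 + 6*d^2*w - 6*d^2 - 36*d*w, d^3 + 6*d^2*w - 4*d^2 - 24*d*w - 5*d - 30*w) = d + 6*w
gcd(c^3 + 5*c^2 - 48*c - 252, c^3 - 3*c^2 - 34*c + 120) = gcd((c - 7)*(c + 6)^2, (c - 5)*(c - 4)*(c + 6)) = c + 6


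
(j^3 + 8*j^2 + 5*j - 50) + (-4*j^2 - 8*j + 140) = j^3 + 4*j^2 - 3*j + 90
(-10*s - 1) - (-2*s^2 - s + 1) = 2*s^2 - 9*s - 2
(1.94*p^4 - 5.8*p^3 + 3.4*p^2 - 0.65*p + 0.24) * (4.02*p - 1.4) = 7.7988*p^5 - 26.032*p^4 + 21.788*p^3 - 7.373*p^2 + 1.8748*p - 0.336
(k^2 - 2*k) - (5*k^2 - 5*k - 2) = -4*k^2 + 3*k + 2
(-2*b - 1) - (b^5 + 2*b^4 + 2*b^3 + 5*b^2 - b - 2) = -b^5 - 2*b^4 - 2*b^3 - 5*b^2 - b + 1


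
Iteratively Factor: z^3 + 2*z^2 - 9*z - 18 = (z + 2)*(z^2 - 9) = (z + 2)*(z + 3)*(z - 3)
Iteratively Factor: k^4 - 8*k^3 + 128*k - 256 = (k - 4)*(k^3 - 4*k^2 - 16*k + 64) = (k - 4)*(k + 4)*(k^2 - 8*k + 16) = (k - 4)^2*(k + 4)*(k - 4)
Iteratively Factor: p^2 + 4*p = (p + 4)*(p)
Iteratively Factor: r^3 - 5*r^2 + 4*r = (r)*(r^2 - 5*r + 4) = r*(r - 1)*(r - 4)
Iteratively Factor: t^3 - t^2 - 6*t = (t - 3)*(t^2 + 2*t) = t*(t - 3)*(t + 2)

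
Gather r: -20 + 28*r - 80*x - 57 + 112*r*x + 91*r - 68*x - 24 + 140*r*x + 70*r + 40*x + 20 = r*(252*x + 189) - 108*x - 81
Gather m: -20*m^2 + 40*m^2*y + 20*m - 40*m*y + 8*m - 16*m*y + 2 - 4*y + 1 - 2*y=m^2*(40*y - 20) + m*(28 - 56*y) - 6*y + 3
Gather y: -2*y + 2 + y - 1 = 1 - y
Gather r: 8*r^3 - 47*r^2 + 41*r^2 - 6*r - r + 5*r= 8*r^3 - 6*r^2 - 2*r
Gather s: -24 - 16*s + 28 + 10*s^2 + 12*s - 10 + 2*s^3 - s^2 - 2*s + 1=2*s^3 + 9*s^2 - 6*s - 5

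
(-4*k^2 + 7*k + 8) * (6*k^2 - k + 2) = -24*k^4 + 46*k^3 + 33*k^2 + 6*k + 16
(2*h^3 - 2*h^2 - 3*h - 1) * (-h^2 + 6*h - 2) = -2*h^5 + 14*h^4 - 13*h^3 - 13*h^2 + 2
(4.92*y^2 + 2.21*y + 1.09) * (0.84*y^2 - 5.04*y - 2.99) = 4.1328*y^4 - 22.9404*y^3 - 24.9336*y^2 - 12.1015*y - 3.2591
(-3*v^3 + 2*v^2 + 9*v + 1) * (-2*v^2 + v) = 6*v^5 - 7*v^4 - 16*v^3 + 7*v^2 + v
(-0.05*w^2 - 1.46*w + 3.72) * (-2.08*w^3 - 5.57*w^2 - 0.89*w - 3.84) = 0.104*w^5 + 3.3153*w^4 + 0.4391*w^3 - 19.229*w^2 + 2.2956*w - 14.2848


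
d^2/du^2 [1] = 0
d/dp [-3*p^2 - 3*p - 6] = -6*p - 3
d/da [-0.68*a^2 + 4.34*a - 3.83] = 4.34 - 1.36*a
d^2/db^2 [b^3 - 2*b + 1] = 6*b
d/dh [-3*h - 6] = -3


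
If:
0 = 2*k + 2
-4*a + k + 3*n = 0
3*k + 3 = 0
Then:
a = 3*n/4 - 1/4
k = -1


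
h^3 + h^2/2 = h^2*(h + 1/2)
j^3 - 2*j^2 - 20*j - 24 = (j - 6)*(j + 2)^2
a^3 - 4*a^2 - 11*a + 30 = (a - 5)*(a - 2)*(a + 3)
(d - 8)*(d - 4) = d^2 - 12*d + 32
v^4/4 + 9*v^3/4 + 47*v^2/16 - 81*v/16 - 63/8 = (v/4 + 1/2)*(v - 3/2)*(v + 3/2)*(v + 7)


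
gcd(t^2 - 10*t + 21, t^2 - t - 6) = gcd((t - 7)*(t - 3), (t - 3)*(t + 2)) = t - 3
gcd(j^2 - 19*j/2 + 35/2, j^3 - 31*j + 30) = 1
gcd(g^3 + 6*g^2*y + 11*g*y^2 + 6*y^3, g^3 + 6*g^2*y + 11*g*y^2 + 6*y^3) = g^3 + 6*g^2*y + 11*g*y^2 + 6*y^3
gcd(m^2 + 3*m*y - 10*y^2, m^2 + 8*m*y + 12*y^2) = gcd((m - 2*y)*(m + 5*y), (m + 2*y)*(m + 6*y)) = 1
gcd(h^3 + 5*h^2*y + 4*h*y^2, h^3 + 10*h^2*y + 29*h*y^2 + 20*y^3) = h^2 + 5*h*y + 4*y^2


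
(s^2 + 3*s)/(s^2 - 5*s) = (s + 3)/(s - 5)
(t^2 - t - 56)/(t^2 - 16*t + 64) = (t + 7)/(t - 8)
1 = 1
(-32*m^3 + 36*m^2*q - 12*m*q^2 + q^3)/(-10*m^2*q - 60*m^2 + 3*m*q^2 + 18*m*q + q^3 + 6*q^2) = (16*m^2 - 10*m*q + q^2)/(5*m*q + 30*m + q^2 + 6*q)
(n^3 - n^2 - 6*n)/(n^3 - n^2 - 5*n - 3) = n*(n + 2)/(n^2 + 2*n + 1)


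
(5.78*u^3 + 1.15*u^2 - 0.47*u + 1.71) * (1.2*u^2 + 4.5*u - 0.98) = 6.936*u^5 + 27.39*u^4 - 1.0534*u^3 - 1.19*u^2 + 8.1556*u - 1.6758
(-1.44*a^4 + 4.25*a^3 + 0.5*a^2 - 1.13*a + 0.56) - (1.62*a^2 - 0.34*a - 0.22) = -1.44*a^4 + 4.25*a^3 - 1.12*a^2 - 0.79*a + 0.78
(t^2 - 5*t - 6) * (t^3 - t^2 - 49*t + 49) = t^5 - 6*t^4 - 50*t^3 + 300*t^2 + 49*t - 294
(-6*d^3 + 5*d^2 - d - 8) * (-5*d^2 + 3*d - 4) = 30*d^5 - 43*d^4 + 44*d^3 + 17*d^2 - 20*d + 32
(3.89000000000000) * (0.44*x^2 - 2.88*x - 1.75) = 1.7116*x^2 - 11.2032*x - 6.8075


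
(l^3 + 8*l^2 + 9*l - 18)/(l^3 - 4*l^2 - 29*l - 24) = (l^2 + 5*l - 6)/(l^2 - 7*l - 8)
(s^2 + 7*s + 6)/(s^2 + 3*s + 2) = (s + 6)/(s + 2)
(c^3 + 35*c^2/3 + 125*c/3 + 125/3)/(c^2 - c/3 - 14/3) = (3*c^3 + 35*c^2 + 125*c + 125)/(3*c^2 - c - 14)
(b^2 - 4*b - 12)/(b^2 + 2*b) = (b - 6)/b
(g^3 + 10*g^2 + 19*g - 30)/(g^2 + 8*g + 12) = (g^2 + 4*g - 5)/(g + 2)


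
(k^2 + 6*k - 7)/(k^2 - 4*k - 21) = (-k^2 - 6*k + 7)/(-k^2 + 4*k + 21)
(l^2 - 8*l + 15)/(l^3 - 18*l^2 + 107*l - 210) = (l - 3)/(l^2 - 13*l + 42)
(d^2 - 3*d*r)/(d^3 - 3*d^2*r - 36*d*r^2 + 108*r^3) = d/(d^2 - 36*r^2)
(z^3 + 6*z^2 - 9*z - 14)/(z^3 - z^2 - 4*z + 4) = (z^2 + 8*z + 7)/(z^2 + z - 2)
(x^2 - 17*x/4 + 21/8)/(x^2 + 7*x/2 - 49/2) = (x - 3/4)/(x + 7)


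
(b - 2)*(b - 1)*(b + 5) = b^3 + 2*b^2 - 13*b + 10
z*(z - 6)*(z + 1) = z^3 - 5*z^2 - 6*z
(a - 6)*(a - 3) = a^2 - 9*a + 18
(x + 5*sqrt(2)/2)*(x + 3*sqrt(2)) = x^2 + 11*sqrt(2)*x/2 + 15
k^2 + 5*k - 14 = (k - 2)*(k + 7)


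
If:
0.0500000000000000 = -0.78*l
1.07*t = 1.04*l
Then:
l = -0.06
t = -0.06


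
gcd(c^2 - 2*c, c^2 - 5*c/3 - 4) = 1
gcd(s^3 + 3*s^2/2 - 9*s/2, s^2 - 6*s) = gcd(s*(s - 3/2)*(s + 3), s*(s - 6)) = s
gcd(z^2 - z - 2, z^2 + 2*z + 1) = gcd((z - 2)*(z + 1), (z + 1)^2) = z + 1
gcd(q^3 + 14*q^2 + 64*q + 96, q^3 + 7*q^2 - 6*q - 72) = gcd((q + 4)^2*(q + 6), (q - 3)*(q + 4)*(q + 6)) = q^2 + 10*q + 24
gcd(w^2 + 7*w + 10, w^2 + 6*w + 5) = w + 5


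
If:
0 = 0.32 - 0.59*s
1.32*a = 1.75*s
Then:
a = 0.72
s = 0.54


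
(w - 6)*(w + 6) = w^2 - 36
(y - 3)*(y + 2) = y^2 - y - 6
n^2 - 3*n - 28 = (n - 7)*(n + 4)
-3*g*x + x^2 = x*(-3*g + x)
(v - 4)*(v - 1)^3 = v^4 - 7*v^3 + 15*v^2 - 13*v + 4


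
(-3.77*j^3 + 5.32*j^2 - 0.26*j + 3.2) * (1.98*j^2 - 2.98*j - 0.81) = -7.4646*j^5 + 21.7682*j^4 - 13.3147*j^3 + 2.8016*j^2 - 9.3254*j - 2.592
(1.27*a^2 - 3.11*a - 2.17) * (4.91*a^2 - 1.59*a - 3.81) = 6.2357*a^4 - 17.2894*a^3 - 10.5485*a^2 + 15.2994*a + 8.2677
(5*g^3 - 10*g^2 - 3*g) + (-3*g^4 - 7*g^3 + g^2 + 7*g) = -3*g^4 - 2*g^3 - 9*g^2 + 4*g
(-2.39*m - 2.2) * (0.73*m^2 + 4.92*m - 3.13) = -1.7447*m^3 - 13.3648*m^2 - 3.3433*m + 6.886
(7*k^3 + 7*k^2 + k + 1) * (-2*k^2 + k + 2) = -14*k^5 - 7*k^4 + 19*k^3 + 13*k^2 + 3*k + 2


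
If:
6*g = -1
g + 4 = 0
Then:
No Solution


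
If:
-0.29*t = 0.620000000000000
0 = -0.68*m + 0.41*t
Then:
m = -1.29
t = -2.14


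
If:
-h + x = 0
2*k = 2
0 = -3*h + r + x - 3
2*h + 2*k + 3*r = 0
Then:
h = -11/8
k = 1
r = 1/4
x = -11/8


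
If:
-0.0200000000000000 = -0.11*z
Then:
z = 0.18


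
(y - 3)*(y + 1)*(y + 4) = y^3 + 2*y^2 - 11*y - 12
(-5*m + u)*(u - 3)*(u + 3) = -5*m*u^2 + 45*m + u^3 - 9*u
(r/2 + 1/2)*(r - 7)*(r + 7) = r^3/2 + r^2/2 - 49*r/2 - 49/2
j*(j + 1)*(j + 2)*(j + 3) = j^4 + 6*j^3 + 11*j^2 + 6*j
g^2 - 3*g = g*(g - 3)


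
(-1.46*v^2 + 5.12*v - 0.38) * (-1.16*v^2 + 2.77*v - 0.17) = 1.6936*v^4 - 9.9834*v^3 + 14.8714*v^2 - 1.923*v + 0.0646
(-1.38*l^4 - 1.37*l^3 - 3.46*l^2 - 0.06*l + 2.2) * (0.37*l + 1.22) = -0.5106*l^5 - 2.1905*l^4 - 2.9516*l^3 - 4.2434*l^2 + 0.7408*l + 2.684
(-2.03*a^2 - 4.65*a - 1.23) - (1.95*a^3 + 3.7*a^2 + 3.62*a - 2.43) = -1.95*a^3 - 5.73*a^2 - 8.27*a + 1.2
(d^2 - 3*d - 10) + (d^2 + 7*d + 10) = 2*d^2 + 4*d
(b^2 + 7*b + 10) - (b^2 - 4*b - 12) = 11*b + 22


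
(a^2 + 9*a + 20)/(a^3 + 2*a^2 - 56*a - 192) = (a + 5)/(a^2 - 2*a - 48)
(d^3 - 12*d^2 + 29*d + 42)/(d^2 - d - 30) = (d^2 - 6*d - 7)/(d + 5)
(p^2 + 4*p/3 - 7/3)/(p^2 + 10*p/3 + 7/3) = (p - 1)/(p + 1)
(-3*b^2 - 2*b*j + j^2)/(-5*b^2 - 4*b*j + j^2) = (3*b - j)/(5*b - j)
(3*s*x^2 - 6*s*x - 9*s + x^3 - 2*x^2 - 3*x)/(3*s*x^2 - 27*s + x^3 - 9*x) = (x + 1)/(x + 3)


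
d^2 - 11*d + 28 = (d - 7)*(d - 4)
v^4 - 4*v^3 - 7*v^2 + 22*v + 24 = (v - 4)*(v - 3)*(v + 1)*(v + 2)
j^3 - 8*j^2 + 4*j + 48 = (j - 6)*(j - 4)*(j + 2)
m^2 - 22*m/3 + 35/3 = (m - 5)*(m - 7/3)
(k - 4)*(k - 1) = k^2 - 5*k + 4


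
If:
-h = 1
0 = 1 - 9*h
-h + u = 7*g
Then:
No Solution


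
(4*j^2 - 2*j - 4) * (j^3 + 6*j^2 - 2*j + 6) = 4*j^5 + 22*j^4 - 24*j^3 + 4*j^2 - 4*j - 24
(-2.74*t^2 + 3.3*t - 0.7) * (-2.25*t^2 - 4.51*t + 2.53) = 6.165*t^4 + 4.9324*t^3 - 20.2402*t^2 + 11.506*t - 1.771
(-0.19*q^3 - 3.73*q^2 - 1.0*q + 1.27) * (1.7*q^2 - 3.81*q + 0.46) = -0.323*q^5 - 5.6171*q^4 + 12.4239*q^3 + 4.2532*q^2 - 5.2987*q + 0.5842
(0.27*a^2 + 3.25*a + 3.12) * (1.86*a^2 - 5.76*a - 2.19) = 0.5022*a^4 + 4.4898*a^3 - 13.5081*a^2 - 25.0887*a - 6.8328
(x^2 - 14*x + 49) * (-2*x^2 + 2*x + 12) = -2*x^4 + 30*x^3 - 114*x^2 - 70*x + 588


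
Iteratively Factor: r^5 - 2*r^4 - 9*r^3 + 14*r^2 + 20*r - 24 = (r - 2)*(r^4 - 9*r^2 - 4*r + 12) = (r - 2)*(r - 1)*(r^3 + r^2 - 8*r - 12) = (r - 2)*(r - 1)*(r + 2)*(r^2 - r - 6) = (r - 3)*(r - 2)*(r - 1)*(r + 2)*(r + 2)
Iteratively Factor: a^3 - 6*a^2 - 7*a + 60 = (a - 5)*(a^2 - a - 12) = (a - 5)*(a + 3)*(a - 4)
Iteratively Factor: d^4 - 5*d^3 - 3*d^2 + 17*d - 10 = (d - 5)*(d^3 - 3*d + 2) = (d - 5)*(d - 1)*(d^2 + d - 2) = (d - 5)*(d - 1)*(d + 2)*(d - 1)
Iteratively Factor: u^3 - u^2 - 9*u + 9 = (u + 3)*(u^2 - 4*u + 3) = (u - 1)*(u + 3)*(u - 3)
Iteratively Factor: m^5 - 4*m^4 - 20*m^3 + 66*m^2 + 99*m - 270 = (m - 3)*(m^4 - m^3 - 23*m^2 - 3*m + 90) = (m - 5)*(m - 3)*(m^3 + 4*m^2 - 3*m - 18) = (m - 5)*(m - 3)*(m + 3)*(m^2 + m - 6) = (m - 5)*(m - 3)*(m - 2)*(m + 3)*(m + 3)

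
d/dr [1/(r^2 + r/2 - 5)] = 2*(-4*r - 1)/(2*r^2 + r - 10)^2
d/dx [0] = 0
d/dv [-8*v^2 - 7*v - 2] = -16*v - 7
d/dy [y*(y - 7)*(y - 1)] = 3*y^2 - 16*y + 7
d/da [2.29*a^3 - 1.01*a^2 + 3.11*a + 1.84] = 6.87*a^2 - 2.02*a + 3.11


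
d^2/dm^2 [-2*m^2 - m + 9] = -4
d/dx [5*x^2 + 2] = 10*x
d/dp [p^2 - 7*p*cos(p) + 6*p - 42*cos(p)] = 7*p*sin(p) + 2*p + 42*sin(p) - 7*cos(p) + 6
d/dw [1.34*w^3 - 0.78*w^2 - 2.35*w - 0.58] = 4.02*w^2 - 1.56*w - 2.35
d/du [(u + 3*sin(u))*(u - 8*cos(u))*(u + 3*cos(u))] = -(u + 3*sin(u))*(u - 8*cos(u))*(3*sin(u) - 1) + (u + 3*sin(u))*(u + 3*cos(u))*(8*sin(u) + 1) + (u - 8*cos(u))*(u + 3*cos(u))*(3*cos(u) + 1)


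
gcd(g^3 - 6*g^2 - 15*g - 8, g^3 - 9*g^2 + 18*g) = 1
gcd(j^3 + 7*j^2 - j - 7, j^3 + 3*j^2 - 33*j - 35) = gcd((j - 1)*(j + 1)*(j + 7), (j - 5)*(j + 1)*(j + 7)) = j^2 + 8*j + 7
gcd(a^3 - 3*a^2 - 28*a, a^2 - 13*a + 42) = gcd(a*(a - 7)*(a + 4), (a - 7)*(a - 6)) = a - 7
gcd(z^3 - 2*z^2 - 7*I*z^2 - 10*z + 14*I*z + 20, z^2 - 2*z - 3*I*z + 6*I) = z - 2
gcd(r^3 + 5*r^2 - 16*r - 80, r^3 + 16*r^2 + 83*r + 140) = r^2 + 9*r + 20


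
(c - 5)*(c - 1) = c^2 - 6*c + 5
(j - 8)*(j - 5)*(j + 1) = j^3 - 12*j^2 + 27*j + 40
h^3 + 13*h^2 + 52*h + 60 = (h + 2)*(h + 5)*(h + 6)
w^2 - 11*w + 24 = (w - 8)*(w - 3)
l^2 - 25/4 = (l - 5/2)*(l + 5/2)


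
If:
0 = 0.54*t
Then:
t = 0.00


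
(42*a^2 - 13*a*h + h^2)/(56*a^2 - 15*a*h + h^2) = (6*a - h)/(8*a - h)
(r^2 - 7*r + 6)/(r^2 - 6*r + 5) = (r - 6)/(r - 5)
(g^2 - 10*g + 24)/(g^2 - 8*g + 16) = (g - 6)/(g - 4)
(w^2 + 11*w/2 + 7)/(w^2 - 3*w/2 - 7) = (2*w + 7)/(2*w - 7)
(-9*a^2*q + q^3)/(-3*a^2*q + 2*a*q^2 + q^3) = (-3*a + q)/(-a + q)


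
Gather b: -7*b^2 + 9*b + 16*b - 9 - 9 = -7*b^2 + 25*b - 18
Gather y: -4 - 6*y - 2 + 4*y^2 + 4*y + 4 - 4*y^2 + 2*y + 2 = 0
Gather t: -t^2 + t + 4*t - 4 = -t^2 + 5*t - 4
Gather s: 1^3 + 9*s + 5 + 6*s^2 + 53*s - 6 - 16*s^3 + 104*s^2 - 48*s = -16*s^3 + 110*s^2 + 14*s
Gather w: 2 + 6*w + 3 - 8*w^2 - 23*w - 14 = -8*w^2 - 17*w - 9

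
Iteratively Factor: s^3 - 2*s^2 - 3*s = (s)*(s^2 - 2*s - 3) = s*(s + 1)*(s - 3)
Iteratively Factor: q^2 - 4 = (q + 2)*(q - 2)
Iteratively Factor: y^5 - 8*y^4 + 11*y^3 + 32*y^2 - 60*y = (y)*(y^4 - 8*y^3 + 11*y^2 + 32*y - 60) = y*(y - 5)*(y^3 - 3*y^2 - 4*y + 12) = y*(y - 5)*(y - 3)*(y^2 - 4) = y*(y - 5)*(y - 3)*(y + 2)*(y - 2)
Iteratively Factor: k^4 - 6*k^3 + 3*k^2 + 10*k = (k + 1)*(k^3 - 7*k^2 + 10*k) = (k - 5)*(k + 1)*(k^2 - 2*k) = (k - 5)*(k - 2)*(k + 1)*(k)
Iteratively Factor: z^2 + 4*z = (z + 4)*(z)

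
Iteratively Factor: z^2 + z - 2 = (z - 1)*(z + 2)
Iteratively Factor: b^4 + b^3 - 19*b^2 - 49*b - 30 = (b - 5)*(b^3 + 6*b^2 + 11*b + 6) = (b - 5)*(b + 1)*(b^2 + 5*b + 6) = (b - 5)*(b + 1)*(b + 2)*(b + 3)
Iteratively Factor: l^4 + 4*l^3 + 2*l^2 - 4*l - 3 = (l + 3)*(l^3 + l^2 - l - 1) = (l + 1)*(l + 3)*(l^2 - 1) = (l + 1)^2*(l + 3)*(l - 1)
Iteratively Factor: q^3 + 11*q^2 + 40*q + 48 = (q + 3)*(q^2 + 8*q + 16) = (q + 3)*(q + 4)*(q + 4)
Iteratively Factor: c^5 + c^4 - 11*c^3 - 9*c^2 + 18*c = (c + 2)*(c^4 - c^3 - 9*c^2 + 9*c) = (c - 1)*(c + 2)*(c^3 - 9*c) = (c - 3)*(c - 1)*(c + 2)*(c^2 + 3*c) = c*(c - 3)*(c - 1)*(c + 2)*(c + 3)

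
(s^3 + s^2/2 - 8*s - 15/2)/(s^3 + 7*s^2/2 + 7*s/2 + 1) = (2*s^2 - s - 15)/(2*s^2 + 5*s + 2)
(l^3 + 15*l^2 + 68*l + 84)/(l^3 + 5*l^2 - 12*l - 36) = (l + 7)/(l - 3)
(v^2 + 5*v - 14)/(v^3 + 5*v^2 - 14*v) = 1/v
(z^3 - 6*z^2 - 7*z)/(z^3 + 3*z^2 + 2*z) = (z - 7)/(z + 2)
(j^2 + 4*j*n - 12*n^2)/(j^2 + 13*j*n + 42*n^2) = (j - 2*n)/(j + 7*n)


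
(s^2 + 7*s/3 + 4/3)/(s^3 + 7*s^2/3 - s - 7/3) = (3*s + 4)/(3*s^2 + 4*s - 7)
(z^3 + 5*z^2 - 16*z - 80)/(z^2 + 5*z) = z - 16/z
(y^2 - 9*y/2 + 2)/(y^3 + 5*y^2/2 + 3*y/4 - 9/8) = 4*(y - 4)/(4*y^2 + 12*y + 9)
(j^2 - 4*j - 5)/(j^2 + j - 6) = (j^2 - 4*j - 5)/(j^2 + j - 6)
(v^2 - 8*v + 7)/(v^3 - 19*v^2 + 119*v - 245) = (v - 1)/(v^2 - 12*v + 35)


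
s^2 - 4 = (s - 2)*(s + 2)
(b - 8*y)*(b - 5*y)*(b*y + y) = b^3*y - 13*b^2*y^2 + b^2*y + 40*b*y^3 - 13*b*y^2 + 40*y^3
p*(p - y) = p^2 - p*y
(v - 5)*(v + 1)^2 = v^3 - 3*v^2 - 9*v - 5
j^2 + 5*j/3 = j*(j + 5/3)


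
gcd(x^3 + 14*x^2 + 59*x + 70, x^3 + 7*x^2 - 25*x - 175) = x^2 + 12*x + 35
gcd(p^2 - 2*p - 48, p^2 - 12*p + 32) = p - 8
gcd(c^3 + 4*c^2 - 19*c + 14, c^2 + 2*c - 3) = c - 1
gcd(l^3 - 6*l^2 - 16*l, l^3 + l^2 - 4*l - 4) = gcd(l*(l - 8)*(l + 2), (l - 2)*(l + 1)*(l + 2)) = l + 2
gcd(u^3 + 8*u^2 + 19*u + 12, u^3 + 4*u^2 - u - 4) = u^2 + 5*u + 4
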